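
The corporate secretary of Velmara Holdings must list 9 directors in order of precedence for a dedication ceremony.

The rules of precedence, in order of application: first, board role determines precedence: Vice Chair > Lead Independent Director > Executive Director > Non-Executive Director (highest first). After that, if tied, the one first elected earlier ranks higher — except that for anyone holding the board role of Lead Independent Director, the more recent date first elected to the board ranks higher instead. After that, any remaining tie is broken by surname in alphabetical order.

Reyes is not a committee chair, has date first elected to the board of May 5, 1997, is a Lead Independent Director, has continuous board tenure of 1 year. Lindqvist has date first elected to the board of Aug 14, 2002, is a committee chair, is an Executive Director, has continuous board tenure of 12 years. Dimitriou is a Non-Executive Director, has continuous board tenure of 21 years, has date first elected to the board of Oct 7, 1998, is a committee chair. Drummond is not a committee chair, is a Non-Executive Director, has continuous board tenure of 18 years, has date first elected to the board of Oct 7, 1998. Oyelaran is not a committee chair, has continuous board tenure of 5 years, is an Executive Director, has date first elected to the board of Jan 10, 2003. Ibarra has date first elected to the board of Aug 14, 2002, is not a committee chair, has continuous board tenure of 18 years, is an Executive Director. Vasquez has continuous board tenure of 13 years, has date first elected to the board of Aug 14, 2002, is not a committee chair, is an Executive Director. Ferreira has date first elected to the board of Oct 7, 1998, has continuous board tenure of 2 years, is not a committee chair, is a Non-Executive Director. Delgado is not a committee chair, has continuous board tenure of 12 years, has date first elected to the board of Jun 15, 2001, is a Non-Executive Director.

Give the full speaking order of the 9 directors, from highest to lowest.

Reyes, Ibarra, Lindqvist, Vasquez, Oyelaran, Dimitriou, Drummond, Ferreira, Delgado

By board role: Reyes (Lead Independent Director); then Ibarra, Lindqvist, Vasquez and Oyelaran (Executive Director); then Dimitriou, Drummond, Ferreira and Delgado (Non-Executive Director).
Among Ibarra, Lindqvist, Vasquez and Oyelaran, by date first elected to the board (earlier first): Ibarra, Lindqvist and Vasquez (Aug 14, 2002) before Oyelaran (Jan 10, 2003).
Among Ibarra, Lindqvist and Vasquez, alphabetically by surname: Ibarra before Lindqvist before Vasquez.
Among Dimitriou, Drummond, Ferreira and Delgado, by date first elected to the board (earlier first): Dimitriou, Drummond and Ferreira (Oct 7, 1998) before Delgado (Jun 15, 2001).
Among Dimitriou, Drummond and Ferreira, alphabetically by surname: Dimitriou before Drummond before Ferreira.
Full order: Reyes, Ibarra, Lindqvist, Vasquez, Oyelaran, Dimitriou, Drummond, Ferreira, Delgado.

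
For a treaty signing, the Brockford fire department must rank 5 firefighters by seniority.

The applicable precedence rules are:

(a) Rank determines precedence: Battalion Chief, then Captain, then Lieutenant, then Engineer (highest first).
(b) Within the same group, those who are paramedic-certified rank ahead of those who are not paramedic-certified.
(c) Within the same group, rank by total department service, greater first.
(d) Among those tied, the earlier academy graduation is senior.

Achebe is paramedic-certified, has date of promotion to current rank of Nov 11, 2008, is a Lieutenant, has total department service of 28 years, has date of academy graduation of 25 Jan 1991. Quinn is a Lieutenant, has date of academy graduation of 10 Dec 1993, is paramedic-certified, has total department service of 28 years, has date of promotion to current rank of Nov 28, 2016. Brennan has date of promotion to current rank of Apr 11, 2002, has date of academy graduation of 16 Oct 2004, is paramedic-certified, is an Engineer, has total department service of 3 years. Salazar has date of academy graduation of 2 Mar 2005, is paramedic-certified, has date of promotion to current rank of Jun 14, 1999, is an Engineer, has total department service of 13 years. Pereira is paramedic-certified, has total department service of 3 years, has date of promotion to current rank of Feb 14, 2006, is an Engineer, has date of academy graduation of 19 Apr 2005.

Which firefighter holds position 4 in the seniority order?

By rank: Achebe and Quinn (Lieutenant); then Salazar, Brennan and Pereira (Engineer).
Achebe and Quinn are each paramedic-certified, so the next rule applies.
Achebe and Quinn both have total department service 28 years, so the next rule applies.
Among Achebe and Quinn, by date of academy graduation (earlier first): Achebe (25 Jan 1991) before Quinn (10 Dec 1993).
Salazar, Brennan and Pereira are each paramedic-certified, so the next rule applies.
Among Salazar, Brennan and Pereira, by total department service (higher first): Salazar (13 years) before Brennan and Pereira (3 years).
Among Brennan and Pereira, by date of academy graduation (earlier first): Brennan (16 Oct 2004) before Pereira (19 Apr 2005).
Order: Achebe, Quinn, Salazar, Brennan, Pereira.

Brennan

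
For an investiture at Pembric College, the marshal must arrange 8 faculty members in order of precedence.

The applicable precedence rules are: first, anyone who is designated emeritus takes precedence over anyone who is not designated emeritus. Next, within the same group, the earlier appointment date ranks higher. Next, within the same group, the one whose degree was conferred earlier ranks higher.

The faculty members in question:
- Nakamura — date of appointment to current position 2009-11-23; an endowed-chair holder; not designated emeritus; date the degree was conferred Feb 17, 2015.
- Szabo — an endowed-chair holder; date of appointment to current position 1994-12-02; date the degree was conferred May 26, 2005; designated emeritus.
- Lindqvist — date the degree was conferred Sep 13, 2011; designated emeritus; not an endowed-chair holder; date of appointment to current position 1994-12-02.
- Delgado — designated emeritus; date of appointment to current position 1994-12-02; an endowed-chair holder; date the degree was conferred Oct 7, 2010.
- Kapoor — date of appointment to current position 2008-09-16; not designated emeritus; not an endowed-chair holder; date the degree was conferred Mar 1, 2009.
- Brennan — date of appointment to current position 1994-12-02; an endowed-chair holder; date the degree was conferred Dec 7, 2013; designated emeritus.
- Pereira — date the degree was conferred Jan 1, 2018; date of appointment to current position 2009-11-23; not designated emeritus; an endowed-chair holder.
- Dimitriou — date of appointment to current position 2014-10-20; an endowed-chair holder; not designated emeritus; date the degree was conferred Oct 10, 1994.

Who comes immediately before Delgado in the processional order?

By the first rule: Szabo, Delgado, Lindqvist and Brennan (each designated emeritus); then Kapoor, Nakamura, Pereira and Dimitriou (each not designated emeritus).
Szabo, Delgado, Lindqvist and Brennan all have date of appointment to current position 1994-12-02, so the next rule applies.
Among Szabo, Delgado, Lindqvist and Brennan, by date the degree was conferred (earlier first): Szabo (May 26, 2005) before Delgado (Oct 7, 2010) before Lindqvist (Sep 13, 2011) before Brennan (Dec 7, 2013).
Among Kapoor, Nakamura, Pereira and Dimitriou, by date of appointment to current position (earlier first): Kapoor (2008-09-16) before Nakamura and Pereira (2009-11-23) before Dimitriou (2014-10-20).
Among Nakamura and Pereira, by date the degree was conferred (earlier first): Nakamura (Feb 17, 2015) before Pereira (Jan 1, 2018).
Order: Szabo, Delgado, Lindqvist, Brennan, Kapoor, Nakamura, Pereira, Dimitriou.

Szabo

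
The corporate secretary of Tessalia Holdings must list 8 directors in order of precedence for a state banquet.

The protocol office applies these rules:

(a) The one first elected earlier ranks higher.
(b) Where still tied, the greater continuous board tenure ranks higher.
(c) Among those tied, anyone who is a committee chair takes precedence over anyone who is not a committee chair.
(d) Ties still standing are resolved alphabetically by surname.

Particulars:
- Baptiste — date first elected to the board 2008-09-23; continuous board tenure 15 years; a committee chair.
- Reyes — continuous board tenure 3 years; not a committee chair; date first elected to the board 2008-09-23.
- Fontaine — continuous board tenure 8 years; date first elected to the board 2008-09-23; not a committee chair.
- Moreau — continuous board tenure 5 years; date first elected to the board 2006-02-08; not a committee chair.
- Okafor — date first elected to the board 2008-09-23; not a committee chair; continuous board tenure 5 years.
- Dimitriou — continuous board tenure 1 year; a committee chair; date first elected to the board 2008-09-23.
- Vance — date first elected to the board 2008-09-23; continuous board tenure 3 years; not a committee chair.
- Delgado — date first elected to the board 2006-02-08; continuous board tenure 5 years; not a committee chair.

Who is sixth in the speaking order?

By date first elected to the board (earlier first): Delgado and Moreau (both 2006-02-08); then Baptiste, Fontaine, Okafor, Reyes, Vance and Dimitriou (each 2008-09-23).
Delgado and Moreau both have continuous board tenure 5 years, so the next rule applies.
Delgado and Moreau are each not a committee chair, so the next rule applies.
Among Delgado and Moreau, alphabetically by surname: Delgado before Moreau.
Among Baptiste, Fontaine, Okafor, Reyes, Vance and Dimitriou, by continuous board tenure (higher first): Baptiste (15 years) before Fontaine (8 years) before Okafor (5 years) before Reyes and Vance (3 years) before Dimitriou (1 year).
Reyes and Vance are each not a committee chair, so the next rule applies.
Among Reyes and Vance, alphabetically by surname: Reyes before Vance.
Order: Delgado, Moreau, Baptiste, Fontaine, Okafor, Reyes, Vance, Dimitriou.

Reyes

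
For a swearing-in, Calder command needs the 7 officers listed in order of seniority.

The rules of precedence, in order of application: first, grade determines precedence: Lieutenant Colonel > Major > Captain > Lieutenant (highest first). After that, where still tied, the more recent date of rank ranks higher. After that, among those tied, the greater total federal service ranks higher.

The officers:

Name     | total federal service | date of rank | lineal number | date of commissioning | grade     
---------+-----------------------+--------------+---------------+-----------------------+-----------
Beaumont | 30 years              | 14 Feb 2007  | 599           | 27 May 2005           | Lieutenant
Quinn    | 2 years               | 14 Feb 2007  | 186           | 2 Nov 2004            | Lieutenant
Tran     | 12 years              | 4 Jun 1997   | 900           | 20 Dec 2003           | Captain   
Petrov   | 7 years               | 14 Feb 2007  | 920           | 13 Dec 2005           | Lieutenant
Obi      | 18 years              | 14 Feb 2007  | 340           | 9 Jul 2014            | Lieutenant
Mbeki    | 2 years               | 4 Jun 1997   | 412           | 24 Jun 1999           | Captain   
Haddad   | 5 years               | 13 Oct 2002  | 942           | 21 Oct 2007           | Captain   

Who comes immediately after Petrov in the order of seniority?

By grade: Haddad, Tran and Mbeki (Captain); then Beaumont, Obi, Petrov and Quinn (Lieutenant).
Among Haddad, Tran and Mbeki, by date of rank (later first): Haddad (13 Oct 2002) before Tran and Mbeki (4 Jun 1997).
Among Tran and Mbeki, by total federal service (higher first): Tran (12 years) before Mbeki (2 years).
Beaumont, Obi, Petrov and Quinn all have date of rank 14 Feb 2007, so the next rule applies.
Among Beaumont, Obi, Petrov and Quinn, by total federal service (higher first): Beaumont (30 years) before Obi (18 years) before Petrov (7 years) before Quinn (2 years).
Order: Haddad, Tran, Mbeki, Beaumont, Obi, Petrov, Quinn.

Quinn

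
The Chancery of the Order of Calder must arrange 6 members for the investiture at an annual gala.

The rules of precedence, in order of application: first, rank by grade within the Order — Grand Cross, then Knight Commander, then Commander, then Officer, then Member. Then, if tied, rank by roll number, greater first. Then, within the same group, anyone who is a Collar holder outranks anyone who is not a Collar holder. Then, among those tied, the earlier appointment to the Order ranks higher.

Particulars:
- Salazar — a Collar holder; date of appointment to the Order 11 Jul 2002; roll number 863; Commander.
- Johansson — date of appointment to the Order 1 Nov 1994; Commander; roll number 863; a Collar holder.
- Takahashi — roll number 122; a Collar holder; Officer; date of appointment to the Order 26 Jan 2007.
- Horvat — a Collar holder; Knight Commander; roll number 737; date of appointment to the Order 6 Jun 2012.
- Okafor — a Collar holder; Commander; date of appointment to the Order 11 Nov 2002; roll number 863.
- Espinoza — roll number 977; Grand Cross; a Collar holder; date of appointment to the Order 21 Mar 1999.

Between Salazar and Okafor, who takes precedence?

Salazar

By grade within the Order: Espinoza (Grand Cross); then Horvat (Knight Commander); then Johansson, Salazar and Okafor (Commander); then Takahashi (Officer).
Johansson, Salazar and Okafor all have roll number 863, so the next rule applies.
Johansson, Salazar and Okafor are each a Collar holder, so the next rule applies.
Among Johansson, Salazar and Okafor, by date of appointment to the Order (earlier first): Johansson (1 Nov 1994) before Salazar (11 Jul 2002) before Okafor (11 Nov 2002).
So Salazar takes precedence.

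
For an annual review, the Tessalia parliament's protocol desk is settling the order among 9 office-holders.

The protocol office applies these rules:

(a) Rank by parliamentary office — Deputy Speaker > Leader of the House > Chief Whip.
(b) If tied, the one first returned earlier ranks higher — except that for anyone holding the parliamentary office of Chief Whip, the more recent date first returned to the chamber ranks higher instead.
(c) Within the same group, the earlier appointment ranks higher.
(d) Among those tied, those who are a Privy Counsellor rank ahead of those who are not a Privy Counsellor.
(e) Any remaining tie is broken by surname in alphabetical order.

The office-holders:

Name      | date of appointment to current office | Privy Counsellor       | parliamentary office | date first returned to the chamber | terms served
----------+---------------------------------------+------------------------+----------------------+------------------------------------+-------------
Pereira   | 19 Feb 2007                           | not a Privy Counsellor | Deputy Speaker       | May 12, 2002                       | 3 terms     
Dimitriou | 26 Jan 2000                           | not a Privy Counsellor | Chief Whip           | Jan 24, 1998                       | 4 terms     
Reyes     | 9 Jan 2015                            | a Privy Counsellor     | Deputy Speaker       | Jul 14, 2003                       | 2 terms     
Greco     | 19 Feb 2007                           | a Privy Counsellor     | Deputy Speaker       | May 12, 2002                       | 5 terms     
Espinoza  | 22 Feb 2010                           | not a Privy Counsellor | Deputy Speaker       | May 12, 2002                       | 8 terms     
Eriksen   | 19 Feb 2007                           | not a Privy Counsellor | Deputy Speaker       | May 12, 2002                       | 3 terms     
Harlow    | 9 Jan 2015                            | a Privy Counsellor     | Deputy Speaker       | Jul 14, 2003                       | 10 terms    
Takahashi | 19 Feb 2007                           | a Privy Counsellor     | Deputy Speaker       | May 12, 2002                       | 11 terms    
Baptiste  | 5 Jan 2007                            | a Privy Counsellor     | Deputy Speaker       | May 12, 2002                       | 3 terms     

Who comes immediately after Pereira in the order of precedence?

By parliamentary office: Baptiste, Greco, Takahashi, Eriksen, Pereira, Espinoza, Harlow and Reyes (Deputy Speaker); then Dimitriou (Chief Whip).
Among Baptiste, Greco, Takahashi, Eriksen, Pereira, Espinoza, Harlow and Reyes, by date first returned to the chamber (earlier first): Baptiste, Greco, Takahashi, Eriksen, Pereira and Espinoza (May 12, 2002) before Harlow and Reyes (Jul 14, 2003).
Among Baptiste, Greco, Takahashi, Eriksen, Pereira and Espinoza, by date of appointment to current office (earlier first): Baptiste (5 Jan 2007) before Greco, Takahashi, Eriksen and Pereira (19 Feb 2007) before Espinoza (22 Feb 2010).
Among Greco, Takahashi, Eriksen and Pereira, a Privy Counsellor before not a Privy Counsellor: Greco and Takahashi (a Privy Counsellor) before Eriksen and Pereira (not a Privy Counsellor).
Among Greco and Takahashi, alphabetically by surname: Greco before Takahashi.
Among Eriksen and Pereira, alphabetically by surname: Eriksen before Pereira.
Harlow and Reyes both have date of appointment to current office 9 Jan 2015, so the next rule applies.
Harlow and Reyes are each a Privy Counsellor, so the next rule applies.
Among Harlow and Reyes, alphabetically by surname: Harlow before Reyes.
Order: Baptiste, Greco, Takahashi, Eriksen, Pereira, Espinoza, Harlow, Reyes, Dimitriou.

Espinoza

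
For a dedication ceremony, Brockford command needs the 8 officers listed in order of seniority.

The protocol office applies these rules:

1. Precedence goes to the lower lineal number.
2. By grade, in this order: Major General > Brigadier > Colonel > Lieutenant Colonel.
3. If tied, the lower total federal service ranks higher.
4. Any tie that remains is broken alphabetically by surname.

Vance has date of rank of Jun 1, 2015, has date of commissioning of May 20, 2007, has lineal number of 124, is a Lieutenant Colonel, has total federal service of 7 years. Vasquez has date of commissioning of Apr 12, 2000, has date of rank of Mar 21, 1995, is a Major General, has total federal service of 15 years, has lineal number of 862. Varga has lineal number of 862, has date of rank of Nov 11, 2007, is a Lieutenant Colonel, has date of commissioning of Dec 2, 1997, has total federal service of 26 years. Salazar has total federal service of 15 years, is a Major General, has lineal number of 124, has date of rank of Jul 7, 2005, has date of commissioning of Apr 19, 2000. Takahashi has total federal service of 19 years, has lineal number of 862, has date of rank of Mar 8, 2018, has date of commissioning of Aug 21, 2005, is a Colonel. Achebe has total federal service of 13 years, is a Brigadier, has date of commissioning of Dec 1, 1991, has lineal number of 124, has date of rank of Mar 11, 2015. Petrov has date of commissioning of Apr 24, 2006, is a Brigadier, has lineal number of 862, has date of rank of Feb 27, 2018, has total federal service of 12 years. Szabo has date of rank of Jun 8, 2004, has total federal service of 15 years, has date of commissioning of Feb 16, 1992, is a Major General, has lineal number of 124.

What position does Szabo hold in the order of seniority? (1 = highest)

2

By lineal number (lower first): Salazar, Szabo, Achebe and Vance (each 124); then Vasquez, Petrov, Takahashi and Varga (each 862).
Among Salazar, Szabo, Achebe and Vance, by grade: Salazar and Szabo (Major General) before Achebe (Brigadier) before Vance (Lieutenant Colonel).
Salazar and Szabo both have total federal service 15 years, so the next rule applies.
Among Salazar and Szabo, alphabetically by surname: Salazar before Szabo.
Among Vasquez, Petrov, Takahashi and Varga, by grade: Vasquez (Major General) before Petrov (Brigadier) before Takahashi (Colonel) before Varga (Lieutenant Colonel).
Order: Salazar, Szabo, Achebe, Vance, Vasquez, Petrov, Takahashi, Varga. So position 2.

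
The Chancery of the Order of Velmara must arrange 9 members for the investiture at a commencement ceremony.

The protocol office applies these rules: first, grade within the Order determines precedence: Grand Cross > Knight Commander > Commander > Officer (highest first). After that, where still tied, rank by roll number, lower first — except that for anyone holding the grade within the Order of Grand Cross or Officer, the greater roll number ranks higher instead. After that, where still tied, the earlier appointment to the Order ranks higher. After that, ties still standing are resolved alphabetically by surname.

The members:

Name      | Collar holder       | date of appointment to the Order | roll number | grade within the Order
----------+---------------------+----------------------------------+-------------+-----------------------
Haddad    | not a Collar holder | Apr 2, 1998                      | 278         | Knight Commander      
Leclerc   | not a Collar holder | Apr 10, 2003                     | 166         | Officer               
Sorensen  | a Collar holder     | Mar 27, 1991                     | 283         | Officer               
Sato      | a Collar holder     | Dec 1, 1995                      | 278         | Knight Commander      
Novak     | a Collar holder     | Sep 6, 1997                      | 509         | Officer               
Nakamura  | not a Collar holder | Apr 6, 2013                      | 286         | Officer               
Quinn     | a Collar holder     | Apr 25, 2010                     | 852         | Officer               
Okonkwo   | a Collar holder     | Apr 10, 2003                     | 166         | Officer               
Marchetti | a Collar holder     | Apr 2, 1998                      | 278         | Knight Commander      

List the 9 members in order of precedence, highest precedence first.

Sato, Haddad, Marchetti, Quinn, Novak, Nakamura, Sorensen, Leclerc, Okonkwo

By grade within the Order: Sato, Haddad and Marchetti (Knight Commander); then Quinn, Novak, Nakamura, Sorensen, Leclerc and Okonkwo (Officer).
Sato, Haddad and Marchetti all have roll number 278, so the next rule applies.
Among Sato, Haddad and Marchetti, by date of appointment to the Order (earlier first): Sato (Dec 1, 1995) before Haddad and Marchetti (Apr 2, 1998).
Among Haddad and Marchetti, alphabetically by surname: Haddad before Marchetti.
Among Quinn, Novak, Nakamura, Sorensen, Leclerc and Okonkwo, by roll number (higher first) (reversed rule for this group): Quinn (852) before Novak (509) before Nakamura (286) before Sorensen (283) before Leclerc and Okonkwo (166).
Leclerc and Okonkwo both have date of appointment to the Order Apr 10, 2003, so the next rule applies.
Among Leclerc and Okonkwo, alphabetically by surname: Leclerc before Okonkwo.
Full order: Sato, Haddad, Marchetti, Quinn, Novak, Nakamura, Sorensen, Leclerc, Okonkwo.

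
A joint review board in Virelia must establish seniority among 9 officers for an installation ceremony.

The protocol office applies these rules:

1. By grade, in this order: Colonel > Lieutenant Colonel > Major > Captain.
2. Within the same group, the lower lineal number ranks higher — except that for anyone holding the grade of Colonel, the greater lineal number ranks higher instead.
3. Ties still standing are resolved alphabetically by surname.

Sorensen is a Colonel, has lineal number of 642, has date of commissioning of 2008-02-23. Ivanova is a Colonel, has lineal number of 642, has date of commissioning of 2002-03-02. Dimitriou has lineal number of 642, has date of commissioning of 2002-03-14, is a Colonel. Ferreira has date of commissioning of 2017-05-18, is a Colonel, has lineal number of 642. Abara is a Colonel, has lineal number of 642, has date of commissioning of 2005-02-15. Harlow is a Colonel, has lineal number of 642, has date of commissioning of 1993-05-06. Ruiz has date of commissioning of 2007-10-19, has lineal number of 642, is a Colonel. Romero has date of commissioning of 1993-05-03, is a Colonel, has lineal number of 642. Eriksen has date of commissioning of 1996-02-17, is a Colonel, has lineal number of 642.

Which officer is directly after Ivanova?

By grade: Abara, Dimitriou, Eriksen, Ferreira, Harlow, Ivanova, Romero, Ruiz and Sorensen (Colonel).
Abara, Dimitriou, Eriksen, Ferreira, Harlow, Ivanova, Romero, Ruiz and Sorensen all have lineal number 642, so the next rule applies.
Among Abara, Dimitriou, Eriksen, Ferreira, Harlow, Ivanova, Romero, Ruiz and Sorensen, alphabetically by surname: Abara before Dimitriou before Eriksen before Ferreira before Harlow before Ivanova before Romero before Ruiz before Sorensen.
Order: Abara, Dimitriou, Eriksen, Ferreira, Harlow, Ivanova, Romero, Ruiz, Sorensen.

Romero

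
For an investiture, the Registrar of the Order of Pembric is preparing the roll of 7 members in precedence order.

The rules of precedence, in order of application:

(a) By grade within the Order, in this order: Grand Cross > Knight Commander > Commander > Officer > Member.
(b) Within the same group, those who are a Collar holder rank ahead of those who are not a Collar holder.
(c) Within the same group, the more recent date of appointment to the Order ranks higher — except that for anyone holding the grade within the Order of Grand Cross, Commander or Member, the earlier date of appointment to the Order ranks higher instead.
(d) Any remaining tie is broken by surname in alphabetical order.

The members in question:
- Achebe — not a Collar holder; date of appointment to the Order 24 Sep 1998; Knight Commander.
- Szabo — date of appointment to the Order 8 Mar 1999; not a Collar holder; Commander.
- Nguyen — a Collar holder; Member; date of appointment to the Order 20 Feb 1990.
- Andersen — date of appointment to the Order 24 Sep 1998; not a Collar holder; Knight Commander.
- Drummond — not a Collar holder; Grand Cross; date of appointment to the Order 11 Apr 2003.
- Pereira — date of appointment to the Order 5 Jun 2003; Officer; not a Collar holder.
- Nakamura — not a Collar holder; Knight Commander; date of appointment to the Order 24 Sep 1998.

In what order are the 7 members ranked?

Drummond, Achebe, Andersen, Nakamura, Szabo, Pereira, Nguyen

By grade within the Order: Drummond (Grand Cross); then Achebe, Andersen and Nakamura (Knight Commander); then Szabo (Commander); then Pereira (Officer); then Nguyen (Member).
Achebe, Andersen and Nakamura are each not a Collar holder, so the next rule applies.
Achebe, Andersen and Nakamura all have date of appointment to the Order 24 Sep 1998, so the next rule applies.
Among Achebe, Andersen and Nakamura, alphabetically by surname: Achebe before Andersen before Nakamura.
Full order: Drummond, Achebe, Andersen, Nakamura, Szabo, Pereira, Nguyen.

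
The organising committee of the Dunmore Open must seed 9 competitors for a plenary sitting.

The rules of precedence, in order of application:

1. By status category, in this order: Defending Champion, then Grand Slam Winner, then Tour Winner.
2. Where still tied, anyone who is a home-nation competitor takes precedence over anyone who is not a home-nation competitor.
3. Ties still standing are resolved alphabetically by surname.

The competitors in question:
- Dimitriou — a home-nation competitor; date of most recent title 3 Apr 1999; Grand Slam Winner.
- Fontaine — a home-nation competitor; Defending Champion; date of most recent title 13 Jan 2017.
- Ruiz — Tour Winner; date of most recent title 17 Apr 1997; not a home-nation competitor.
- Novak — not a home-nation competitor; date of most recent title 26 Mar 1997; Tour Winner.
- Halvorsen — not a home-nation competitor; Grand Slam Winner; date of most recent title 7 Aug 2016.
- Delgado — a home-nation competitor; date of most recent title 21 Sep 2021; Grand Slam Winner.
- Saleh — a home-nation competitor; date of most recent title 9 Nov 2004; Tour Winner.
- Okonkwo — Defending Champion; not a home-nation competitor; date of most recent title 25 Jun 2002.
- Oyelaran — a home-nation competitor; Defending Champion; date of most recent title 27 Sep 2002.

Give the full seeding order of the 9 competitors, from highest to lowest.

By status category: Fontaine, Oyelaran and Okonkwo (Defending Champion); then Delgado, Dimitriou and Halvorsen (Grand Slam Winner); then Saleh, Novak and Ruiz (Tour Winner).
Among Fontaine, Oyelaran and Okonkwo, a home-nation competitor before not a home-nation competitor: Fontaine and Oyelaran (a home-nation competitor) before Okonkwo (not a home-nation competitor).
Among Fontaine and Oyelaran, alphabetically by surname: Fontaine before Oyelaran.
Among Delgado, Dimitriou and Halvorsen, a home-nation competitor before not a home-nation competitor: Delgado and Dimitriou (a home-nation competitor) before Halvorsen (not a home-nation competitor).
Among Delgado and Dimitriou, alphabetically by surname: Delgado before Dimitriou.
Among Saleh, Novak and Ruiz, a home-nation competitor before not a home-nation competitor: Saleh (a home-nation competitor) before Novak and Ruiz (not a home-nation competitor).
Among Novak and Ruiz, alphabetically by surname: Novak before Ruiz.
Full order: Fontaine, Oyelaran, Okonkwo, Delgado, Dimitriou, Halvorsen, Saleh, Novak, Ruiz.

Fontaine, Oyelaran, Okonkwo, Delgado, Dimitriou, Halvorsen, Saleh, Novak, Ruiz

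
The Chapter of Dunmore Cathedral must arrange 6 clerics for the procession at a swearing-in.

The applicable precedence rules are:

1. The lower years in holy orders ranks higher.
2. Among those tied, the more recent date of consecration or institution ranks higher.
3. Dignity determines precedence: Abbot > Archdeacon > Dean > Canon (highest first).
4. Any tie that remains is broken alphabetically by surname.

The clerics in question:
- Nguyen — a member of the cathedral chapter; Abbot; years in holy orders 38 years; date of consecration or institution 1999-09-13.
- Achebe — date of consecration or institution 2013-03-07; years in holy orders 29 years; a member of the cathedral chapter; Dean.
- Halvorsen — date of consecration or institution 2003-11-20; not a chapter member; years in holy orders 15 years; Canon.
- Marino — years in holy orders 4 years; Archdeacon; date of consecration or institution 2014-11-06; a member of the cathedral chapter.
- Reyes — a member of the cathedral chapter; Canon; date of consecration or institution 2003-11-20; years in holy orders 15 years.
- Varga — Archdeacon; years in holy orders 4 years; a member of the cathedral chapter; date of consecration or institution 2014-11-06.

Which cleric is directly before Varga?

By years in holy orders (lower first): Marino and Varga (both 4 years); then Halvorsen and Reyes (both 15 years); then Achebe (29 years); then Nguyen (38 years).
Marino and Varga both have date of consecration or institution 2014-11-06, so the next rule applies.
Marino and Varga are each Archdeacon, so the next rule applies.
Among Marino and Varga, alphabetically by surname: Marino before Varga.
Halvorsen and Reyes both have date of consecration or institution 2003-11-20, so the next rule applies.
Halvorsen and Reyes are each Canon, so the next rule applies.
Among Halvorsen and Reyes, alphabetically by surname: Halvorsen before Reyes.
Order: Marino, Varga, Halvorsen, Reyes, Achebe, Nguyen.

Marino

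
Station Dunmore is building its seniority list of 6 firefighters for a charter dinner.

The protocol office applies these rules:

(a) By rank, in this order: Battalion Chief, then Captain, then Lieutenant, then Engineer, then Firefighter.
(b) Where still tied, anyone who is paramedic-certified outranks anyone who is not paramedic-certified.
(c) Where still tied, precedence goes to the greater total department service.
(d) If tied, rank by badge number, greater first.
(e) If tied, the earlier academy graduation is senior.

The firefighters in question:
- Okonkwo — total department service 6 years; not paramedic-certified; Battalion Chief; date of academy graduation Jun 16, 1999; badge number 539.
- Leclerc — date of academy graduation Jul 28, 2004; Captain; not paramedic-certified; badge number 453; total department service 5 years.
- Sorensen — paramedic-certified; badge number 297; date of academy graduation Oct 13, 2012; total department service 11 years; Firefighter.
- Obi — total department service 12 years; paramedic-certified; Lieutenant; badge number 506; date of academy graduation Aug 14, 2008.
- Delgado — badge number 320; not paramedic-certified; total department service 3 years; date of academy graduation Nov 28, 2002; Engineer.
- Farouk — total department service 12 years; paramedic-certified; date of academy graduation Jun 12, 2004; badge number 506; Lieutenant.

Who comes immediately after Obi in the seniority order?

By rank: Okonkwo (Battalion Chief); then Leclerc (Captain); then Farouk and Obi (Lieutenant); then Delgado (Engineer); then Sorensen (Firefighter).
Farouk and Obi are each paramedic-certified, so the next rule applies.
Farouk and Obi both have total department service 12 years, so the next rule applies.
Farouk and Obi both have badge number 506, so the next rule applies.
Among Farouk and Obi, by date of academy graduation (earlier first): Farouk (Jun 12, 2004) before Obi (Aug 14, 2008).
Order: Okonkwo, Leclerc, Farouk, Obi, Delgado, Sorensen.

Delgado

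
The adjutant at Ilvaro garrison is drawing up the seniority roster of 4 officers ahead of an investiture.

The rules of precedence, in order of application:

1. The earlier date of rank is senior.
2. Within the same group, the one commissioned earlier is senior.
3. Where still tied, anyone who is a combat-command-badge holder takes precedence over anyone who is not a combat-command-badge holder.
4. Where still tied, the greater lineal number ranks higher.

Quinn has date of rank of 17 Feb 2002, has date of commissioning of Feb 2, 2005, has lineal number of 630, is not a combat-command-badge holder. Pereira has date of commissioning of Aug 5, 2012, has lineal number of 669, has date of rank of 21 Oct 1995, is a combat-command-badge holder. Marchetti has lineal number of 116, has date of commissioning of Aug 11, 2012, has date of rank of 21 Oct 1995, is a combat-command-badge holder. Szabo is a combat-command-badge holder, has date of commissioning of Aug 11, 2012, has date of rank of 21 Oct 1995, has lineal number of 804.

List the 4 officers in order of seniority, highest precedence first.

By date of rank (earlier first): Pereira, Szabo and Marchetti (each 21 Oct 1995); then Quinn (17 Feb 2002).
Among Pereira, Szabo and Marchetti, by date of commissioning (earlier first): Pereira (Aug 5, 2012) before Szabo and Marchetti (Aug 11, 2012).
Szabo and Marchetti are each a combat-command-badge holder, so the next rule applies.
Among Szabo and Marchetti, by lineal number (higher first): Szabo (804) before Marchetti (116).
Full order: Pereira, Szabo, Marchetti, Quinn.

Pereira, Szabo, Marchetti, Quinn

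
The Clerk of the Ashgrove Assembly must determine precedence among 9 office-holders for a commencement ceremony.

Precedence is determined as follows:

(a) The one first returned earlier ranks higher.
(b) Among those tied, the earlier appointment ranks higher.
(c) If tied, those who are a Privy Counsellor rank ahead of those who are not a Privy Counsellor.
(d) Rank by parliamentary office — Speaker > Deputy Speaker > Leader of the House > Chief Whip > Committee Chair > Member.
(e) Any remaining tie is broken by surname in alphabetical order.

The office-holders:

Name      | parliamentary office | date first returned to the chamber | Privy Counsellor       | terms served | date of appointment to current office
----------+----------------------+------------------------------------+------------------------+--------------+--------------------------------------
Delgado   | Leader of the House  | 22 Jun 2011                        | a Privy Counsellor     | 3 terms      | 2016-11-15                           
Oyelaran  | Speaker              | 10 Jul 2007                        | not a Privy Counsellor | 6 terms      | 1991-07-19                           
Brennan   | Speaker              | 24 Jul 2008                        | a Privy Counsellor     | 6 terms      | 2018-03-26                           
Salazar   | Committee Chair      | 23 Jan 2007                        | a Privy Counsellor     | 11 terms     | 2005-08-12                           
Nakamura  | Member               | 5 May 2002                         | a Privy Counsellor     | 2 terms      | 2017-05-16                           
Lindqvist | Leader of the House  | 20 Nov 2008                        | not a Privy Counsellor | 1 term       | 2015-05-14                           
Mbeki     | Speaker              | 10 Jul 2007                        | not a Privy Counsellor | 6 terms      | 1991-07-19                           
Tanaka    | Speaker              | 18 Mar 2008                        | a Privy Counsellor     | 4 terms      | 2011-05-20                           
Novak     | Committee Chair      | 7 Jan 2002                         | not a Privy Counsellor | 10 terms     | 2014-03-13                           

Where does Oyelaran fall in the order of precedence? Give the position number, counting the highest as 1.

5

By date first returned to the chamber (earlier first): Novak (7 Jan 2002); then Nakamura (5 May 2002); then Salazar (23 Jan 2007); then Mbeki and Oyelaran (both 10 Jul 2007); then Tanaka (18 Mar 2008); then Brennan (24 Jul 2008); then Lindqvist (20 Nov 2008); then Delgado (22 Jun 2011).
Mbeki and Oyelaran both have date of appointment to current office 1991-07-19, so the next rule applies.
Mbeki and Oyelaran are each not a Privy Counsellor, so the next rule applies.
Mbeki and Oyelaran are each Speaker, so the next rule applies.
Among Mbeki and Oyelaran, alphabetically by surname: Mbeki before Oyelaran.
Order: Novak, Nakamura, Salazar, Mbeki, Oyelaran, Tanaka, Brennan, Lindqvist, Delgado. So position 5.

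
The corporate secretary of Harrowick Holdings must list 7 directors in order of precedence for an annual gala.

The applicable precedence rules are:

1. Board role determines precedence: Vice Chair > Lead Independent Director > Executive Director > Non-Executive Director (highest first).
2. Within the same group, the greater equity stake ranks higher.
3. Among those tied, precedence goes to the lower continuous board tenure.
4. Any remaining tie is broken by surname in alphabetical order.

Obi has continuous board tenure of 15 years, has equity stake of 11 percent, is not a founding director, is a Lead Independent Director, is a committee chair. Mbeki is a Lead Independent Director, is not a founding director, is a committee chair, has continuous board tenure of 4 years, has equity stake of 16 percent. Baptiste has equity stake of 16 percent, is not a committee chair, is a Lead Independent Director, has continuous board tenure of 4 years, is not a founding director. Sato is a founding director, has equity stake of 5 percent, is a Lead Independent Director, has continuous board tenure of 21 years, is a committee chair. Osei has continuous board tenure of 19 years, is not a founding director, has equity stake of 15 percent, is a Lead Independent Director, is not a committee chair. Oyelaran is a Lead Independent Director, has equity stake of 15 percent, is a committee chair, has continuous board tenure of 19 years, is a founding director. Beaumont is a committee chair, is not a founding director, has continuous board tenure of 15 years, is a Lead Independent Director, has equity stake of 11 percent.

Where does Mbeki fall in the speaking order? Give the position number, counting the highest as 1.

2

By board role: Baptiste, Mbeki, Osei, Oyelaran, Beaumont, Obi and Sato (Lead Independent Director).
Among Baptiste, Mbeki, Osei, Oyelaran, Beaumont, Obi and Sato, by equity stake (higher first): Baptiste and Mbeki (16 percent) before Osei and Oyelaran (15 percent) before Beaumont and Obi (11 percent) before Sato (5 percent).
Baptiste and Mbeki both have continuous board tenure 4 years, so the next rule applies.
Among Baptiste and Mbeki, alphabetically by surname: Baptiste before Mbeki.
Osei and Oyelaran both have continuous board tenure 19 years, so the next rule applies.
Among Osei and Oyelaran, alphabetically by surname: Osei before Oyelaran.
Beaumont and Obi both have continuous board tenure 15 years, so the next rule applies.
Among Beaumont and Obi, alphabetically by surname: Beaumont before Obi.
Order: Baptiste, Mbeki, Osei, Oyelaran, Beaumont, Obi, Sato. So position 2.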